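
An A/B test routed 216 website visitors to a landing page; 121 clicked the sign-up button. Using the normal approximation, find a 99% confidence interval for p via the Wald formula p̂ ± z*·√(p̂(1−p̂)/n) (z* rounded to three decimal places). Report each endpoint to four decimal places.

(0.4732, 0.6472)

p̂ = 121/216 = 0.56019.
Standard error of p̂: √(0.246378/216) = √0.001140638 = 0.033773.
The 99% critical value is z* = 2.576.
Margin of error: 2.576 × 0.033773 = 0.08700.
So the interval runs from 0.4732 to 0.6472.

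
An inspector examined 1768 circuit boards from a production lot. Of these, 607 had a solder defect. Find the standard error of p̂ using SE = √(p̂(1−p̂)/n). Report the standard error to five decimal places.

SE = 0.01129

With x = 607 successes in n = 1768, p̂ = 0.34333.
p̂(1−p̂) = 0.225455.
SE = √(0.225455/1768) = 0.01129.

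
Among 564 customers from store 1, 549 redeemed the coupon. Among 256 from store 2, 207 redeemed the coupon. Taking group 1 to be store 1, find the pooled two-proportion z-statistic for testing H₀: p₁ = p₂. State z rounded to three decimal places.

p̂₁ = 549/564 = 0.97340, p̂₂ = 207/256 = 0.80859.
Pooled p̂ = (549+207)/(564+256) = 756/820 = 0.92195.
SE = √[p̂(1−p̂)(1/n₁+1/n₂)] = √[0.92195·0.07805·(1/564+1/256)] ≈ 0.020215.
z = (p̂₁ − p̂₂)/SE = (0.97340 − 0.80859)/0.020215 = 0.16481/0.020215 = 8.153.

z = 8.153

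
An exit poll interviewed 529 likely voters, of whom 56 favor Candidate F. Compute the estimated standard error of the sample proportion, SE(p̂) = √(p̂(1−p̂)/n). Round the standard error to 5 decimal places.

Sample proportion p̂ = 56/529 = 0.10586.
p̂(1−p̂) = 0.094654.
SE = √(0.094654/529) = 0.01338.

SE = 0.01338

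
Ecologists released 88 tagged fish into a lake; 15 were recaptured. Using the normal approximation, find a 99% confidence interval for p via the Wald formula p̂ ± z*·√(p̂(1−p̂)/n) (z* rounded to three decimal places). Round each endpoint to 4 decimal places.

The sample proportion is 15/88 = 0.17045.
SE = √(p̂(1−p̂)/n) = √(0.141400/88) = 0.040085.
For 99% confidence, z* = 2.576.
Margin of error: 2.576 × 0.040085 = 0.10326.
So the interval runs from 0.0672 to 0.2737.

(0.0672, 0.2737)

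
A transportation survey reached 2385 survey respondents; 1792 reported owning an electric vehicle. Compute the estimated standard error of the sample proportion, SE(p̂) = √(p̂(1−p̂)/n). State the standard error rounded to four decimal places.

SE = 0.0089

The sample proportion is 1792/2385 = 0.75136.
p̂(1−p̂) = 0.186818.
SE = √(0.186818/2385) = 0.0089.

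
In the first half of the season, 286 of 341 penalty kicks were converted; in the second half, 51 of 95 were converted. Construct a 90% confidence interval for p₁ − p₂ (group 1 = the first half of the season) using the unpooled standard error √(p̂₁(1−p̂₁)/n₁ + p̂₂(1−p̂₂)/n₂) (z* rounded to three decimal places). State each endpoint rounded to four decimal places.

p̂₁ = 286/341 = 0.83871, p̂₂ = 51/95 = 0.53684; p̂₁ − p̂₂ = 0.30187.
SE = √(0.000396703 + 0.002617291) = √0.003013994 = 0.054900.
z* = 1.645 at the 90% level. Margin = 1.645·0.054900 = 0.09031.
So the interval runs from 0.2116 to 0.3922.

(0.2116, 0.3922)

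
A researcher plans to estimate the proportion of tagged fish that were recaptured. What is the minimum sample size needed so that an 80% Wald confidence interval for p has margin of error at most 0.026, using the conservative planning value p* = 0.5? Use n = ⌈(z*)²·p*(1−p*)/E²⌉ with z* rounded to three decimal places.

z* = 1.282 at the 80% level.
p*(1−p*) = 0.2500.
(z*)²·p*(1−p*)/E² = 1.643524·0.2500/0.000676 = 607.812.
⌈607.812⌉ = 608.

n = 608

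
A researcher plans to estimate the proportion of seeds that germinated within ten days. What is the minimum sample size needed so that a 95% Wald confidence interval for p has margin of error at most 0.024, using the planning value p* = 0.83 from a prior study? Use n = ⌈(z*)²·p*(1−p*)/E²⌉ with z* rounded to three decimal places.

n = 942

z* = 1.960 at the 95% level.
p*(1−p*) = 0.1411.
Required n before rounding: 3.841600 × 0.1411 / 0.024² = 941.059.
⌈941.059⌉ = 942.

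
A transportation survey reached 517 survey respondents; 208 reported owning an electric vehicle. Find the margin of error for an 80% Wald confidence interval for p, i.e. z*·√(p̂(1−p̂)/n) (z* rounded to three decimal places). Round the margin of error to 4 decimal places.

ME = 0.0276

The sample proportion is 208/517 = 0.40232.
SE = √(p̂(1−p̂)/n) = √(0.240459/517) = 0.021566.
For 80% confidence, z* = 1.282.
ME = 1.282·0.021566 = 0.0276.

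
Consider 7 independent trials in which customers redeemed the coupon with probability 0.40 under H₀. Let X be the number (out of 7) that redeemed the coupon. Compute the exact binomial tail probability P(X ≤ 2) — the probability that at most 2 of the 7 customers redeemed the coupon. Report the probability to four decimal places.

X ~ Binomial(n=7, p=0.40).
P(X ≤ 2) = C(7,0)·0.40^0·0.60^7 + C(7,1)·0.40^1·0.60^6 + C(7,2)·0.40^2·0.60^5.
= 0.027994 + 0.130637 + 0.261274 = 0.4199.

P = 0.4199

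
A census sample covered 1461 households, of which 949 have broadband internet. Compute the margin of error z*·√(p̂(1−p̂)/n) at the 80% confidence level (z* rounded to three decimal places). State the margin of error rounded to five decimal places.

The sample proportion is 949/1461 = 0.64956.
Standard error of p̂: √(0.227633/1461) = √0.000155806 = 0.012482.
For 80% confidence, z* = 1.282.
So ME = 0.01600.

ME = 0.01600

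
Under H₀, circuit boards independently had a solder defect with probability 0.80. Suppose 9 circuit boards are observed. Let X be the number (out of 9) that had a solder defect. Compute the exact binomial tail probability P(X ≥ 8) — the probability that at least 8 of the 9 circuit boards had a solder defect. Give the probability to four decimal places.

X is binomial with n = 9 and p = 0.80.
P(X ≥ 8) = C(9,8)·0.80^8·0.20^1 + C(9,9)·0.80^9·0.20^0.
= 0.301990 + 0.134218 = 0.4362.

P = 0.4362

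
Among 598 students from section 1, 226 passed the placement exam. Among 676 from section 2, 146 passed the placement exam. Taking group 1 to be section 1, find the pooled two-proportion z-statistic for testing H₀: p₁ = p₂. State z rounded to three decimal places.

Sample proportions: p̂₁ = 226/598 = 0.37793 and p̂₂ = 146/676 = 0.21598.
Pooled p̂ = (226+146)/(598+676) = 372/1274 = 0.29199.
Pooled SE = √[0.2067334·0.00315153] ≈ 0.025525.
z = (p̂₁ − p̂₂)/SE = (0.37793 − 0.21598)/0.025525 = 0.16195/0.025525 = 6.345.

z = 6.345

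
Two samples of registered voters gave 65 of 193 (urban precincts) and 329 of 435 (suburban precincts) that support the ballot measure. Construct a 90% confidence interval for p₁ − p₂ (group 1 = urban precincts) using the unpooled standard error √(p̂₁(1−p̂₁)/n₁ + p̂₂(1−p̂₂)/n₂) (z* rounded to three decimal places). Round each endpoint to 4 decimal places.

(-0.4849, -0.3541)

p̂₁ = 65/193 = 0.33679, p̂₂ = 329/435 = 0.75632; p̂₁ − p̂₂ = -0.41953.
SE = √(0.001157315 + 0.000423676) = √0.001580991 = 0.039762.
The 90% critical value is z* = 1.645. Margin = 1.645·0.039762 = 0.06541.
So the interval runs from -0.4849 to -0.3541.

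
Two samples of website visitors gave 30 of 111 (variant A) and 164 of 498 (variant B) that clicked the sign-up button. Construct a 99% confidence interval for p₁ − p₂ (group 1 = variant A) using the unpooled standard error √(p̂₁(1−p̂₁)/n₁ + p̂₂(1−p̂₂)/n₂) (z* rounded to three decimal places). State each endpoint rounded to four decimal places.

p̂₁ = 0.27027, p̂₂ = 0.32932, so the observed difference is -0.05905.
SE = √(0.001776795 + 0.000443509) = √0.002220304 = 0.047120.
For 99% confidence, z* = 2.576. Margin = 2.576·0.047120 = 0.12138.
Interval: -0.05905 ± 0.12138 → (-0.1804, 0.0623).

(-0.1804, 0.0623)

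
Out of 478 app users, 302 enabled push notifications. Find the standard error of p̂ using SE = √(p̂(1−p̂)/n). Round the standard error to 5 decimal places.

Sample proportion p̂ = 302/478 = 0.63180.
p̂(1−p̂) = 0.63180·0.36820 = 0.232629.
SE = √(0.232629/478) = 0.02206.

SE = 0.02206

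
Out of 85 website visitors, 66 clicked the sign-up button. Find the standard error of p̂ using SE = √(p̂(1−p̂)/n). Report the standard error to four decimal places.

SE = 0.0452

The sample proportion is 66/85 = 0.77647.
p̂(1−p̂) = 0.173564.
SE = √(0.173564/85) = 0.0452.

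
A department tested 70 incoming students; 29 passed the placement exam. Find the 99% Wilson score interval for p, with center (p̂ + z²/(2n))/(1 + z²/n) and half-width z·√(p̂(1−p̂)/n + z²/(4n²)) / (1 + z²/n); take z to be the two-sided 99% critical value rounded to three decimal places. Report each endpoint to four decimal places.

Here p̂ = 29/70 = 0.41429 and z = 2.576 (z² = 6.635776).
1 + z²/n = 1.094797.
Center = (0.41429 + 0.047398)/1.094797 = 0.42171.
Radicand: p̂(1−p̂)/n + z²/(4n²) = 0.003466472 + 0.000338560 = 0.003805032.
Half-width = z·√(radicand)/denom = 2.576·0.061685/1.094797 = 0.14514.
So the interval runs from 0.2766 to 0.5668.

(0.2766, 0.5668)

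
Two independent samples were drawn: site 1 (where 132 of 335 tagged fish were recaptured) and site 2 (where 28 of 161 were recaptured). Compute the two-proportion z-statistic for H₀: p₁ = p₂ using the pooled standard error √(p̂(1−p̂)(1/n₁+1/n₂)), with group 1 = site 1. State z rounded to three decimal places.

p̂₁ = 132/335 = 0.39403, p̂₂ = 28/161 = 0.17391.
Pooling: p̂ = 160/496 = 0.32258.
SE = √[p̂(1−p̂)(1/n₁+1/n₂)] = √[0.32258·0.67742·(1/335+1/161)] ≈ 0.044828.
z = (p̂₁ − p̂₂)/SE = (0.39403 − 0.17391)/0.044828 = 0.22012/0.044828 = 4.910.

z = 4.910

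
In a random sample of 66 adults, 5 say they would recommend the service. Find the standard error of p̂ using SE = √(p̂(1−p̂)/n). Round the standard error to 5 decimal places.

SE = 0.03257

The sample proportion is 5/66 = 0.07576.
p̂(1−p̂) = 0.070020.
SE = √(0.070020/66) = √0.001060909 = 0.03257.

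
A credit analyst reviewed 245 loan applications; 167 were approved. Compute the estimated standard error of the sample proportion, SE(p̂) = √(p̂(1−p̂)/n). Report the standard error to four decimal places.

SE = 0.0298

With x = 167 successes in n = 245, p̂ = 0.68163.
p̂(1−p̂) = 0.217011.
SE = √(0.217011/245) = 0.0298.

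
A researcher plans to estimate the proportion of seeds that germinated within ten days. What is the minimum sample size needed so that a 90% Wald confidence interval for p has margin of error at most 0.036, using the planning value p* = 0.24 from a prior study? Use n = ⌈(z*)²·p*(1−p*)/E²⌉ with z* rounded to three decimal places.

z* = 1.645 at the 90% level.
p*(1−p*) = 0.24·0.76 = 0.1824.
Required n before rounding: 2.706025 × 0.1824 / 0.036² = 380.848.
⌈380.848⌉ = 381.

n = 381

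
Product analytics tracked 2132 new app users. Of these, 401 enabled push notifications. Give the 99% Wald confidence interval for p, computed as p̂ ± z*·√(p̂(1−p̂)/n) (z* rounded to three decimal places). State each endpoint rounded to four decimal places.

With x = 401 successes in n = 2132, p̂ = 0.18809.
Standard error of p̂: √(0.152710/2132) = √0.000071628 = 0.008463.
The 99% critical value is z* = 2.576.
Margin of error: 2.576 × 0.008463 = 0.02180.
So the interval runs from 0.1663 to 0.2099.

(0.1663, 0.2099)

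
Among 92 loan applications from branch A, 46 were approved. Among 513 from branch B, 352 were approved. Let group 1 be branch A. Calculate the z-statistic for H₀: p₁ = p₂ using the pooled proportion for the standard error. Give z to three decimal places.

z = -3.466

Sample proportions: p̂₁ = 46/92 = 0.50000 and p̂₂ = 352/513 = 0.68616.
Pooled p̂ = (46+352)/(92+513) = 398/605 = 0.65785.
SE = √[p̂(1−p̂)(1/n₁+1/n₂)] = √[0.65785·0.34215·(1/92+1/513)] ≈ 0.053715.
z = (p̂₁ − p̂₂)/SE = (0.50000 − 0.68616)/0.053715 = -0.18616/0.053715 = -3.466.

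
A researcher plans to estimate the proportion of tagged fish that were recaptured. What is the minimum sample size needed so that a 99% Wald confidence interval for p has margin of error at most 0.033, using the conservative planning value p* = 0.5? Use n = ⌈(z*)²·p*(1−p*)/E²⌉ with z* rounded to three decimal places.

For 99% confidence, z* = 2.576.
p*(1−p*) = 0.2500.
(z*)²·p*(1−p*)/E² = 6.635776·0.2500/0.001089 = 1523.365.
Rounding up, n = 1524.

n = 1524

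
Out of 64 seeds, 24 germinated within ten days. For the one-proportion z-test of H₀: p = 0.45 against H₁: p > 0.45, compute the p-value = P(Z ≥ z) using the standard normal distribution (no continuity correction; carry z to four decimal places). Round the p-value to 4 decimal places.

p-value = 0.8861

The sample proportion is 24/64 = 0.37500.
SE₀ = √(0.45·0.55/64) = 0.062187.
Test statistic (full precision, shown to 4 dp): z = (24/64 − 0.45)/SE₀ ≈ -1.2060.
p-value = P(Z ≥ z) with z = -1.2060 → 0.8861.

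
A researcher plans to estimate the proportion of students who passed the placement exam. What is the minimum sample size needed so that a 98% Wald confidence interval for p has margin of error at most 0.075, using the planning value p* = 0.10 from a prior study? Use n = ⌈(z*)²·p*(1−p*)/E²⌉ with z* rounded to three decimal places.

n = 87

For 98% confidence, z* = 2.326.
p*(1−p*) = 0.0900.
(z*)²·p*(1−p*)/E² = 5.410276·0.0900/0.005625 = 86.564.
Rounding up, n = 87.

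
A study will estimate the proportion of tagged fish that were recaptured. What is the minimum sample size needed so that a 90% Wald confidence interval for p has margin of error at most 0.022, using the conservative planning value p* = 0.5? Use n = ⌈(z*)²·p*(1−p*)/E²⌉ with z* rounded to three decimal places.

For 90% confidence, z* = 1.645.
p*(1−p*) = 0.2500.
(z*)²·p*(1−p*)/E² = 2.706025·0.2500/0.000484 = 1397.740.
Rounding up, n = 1398.

n = 1398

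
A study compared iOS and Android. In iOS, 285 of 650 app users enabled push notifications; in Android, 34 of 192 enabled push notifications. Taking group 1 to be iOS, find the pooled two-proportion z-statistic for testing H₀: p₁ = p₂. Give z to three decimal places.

p̂₁ = 285/650 = 0.43846, p̂₂ = 34/192 = 0.17708.
Pooling: p̂ = 319/842 = 0.37886.
SE = √[p̂(1−p̂)(1/n₁+1/n₂)] = √[0.37886·0.62114·(1/650+1/192)] ≈ 0.039846.
z = 0.26138/0.039846 = 6.560.

z = 6.560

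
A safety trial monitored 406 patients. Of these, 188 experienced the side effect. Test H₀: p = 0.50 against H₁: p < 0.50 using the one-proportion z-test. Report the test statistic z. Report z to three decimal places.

z = -1.489

With x = 188 successes in n = 406, p̂ = 0.46305.
SE₀ = √(0.50·0.50/406) = 0.024815.
z = (0.46305 − 0.50)/0.024815 = -0.03695/0.024815 = -1.489.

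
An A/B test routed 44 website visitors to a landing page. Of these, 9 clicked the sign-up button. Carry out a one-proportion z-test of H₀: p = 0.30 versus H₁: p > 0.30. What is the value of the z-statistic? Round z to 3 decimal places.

z = -1.382

With x = 9 successes in n = 44, p̂ = 0.20455.
Under H₀, SE = √(p₀(1−p₀)/n) = √(0.30·0.70/44) = √0.004772727 = 0.069085.
z = (0.20455 − 0.30)/0.069085 = -0.09545/0.069085 = -1.382.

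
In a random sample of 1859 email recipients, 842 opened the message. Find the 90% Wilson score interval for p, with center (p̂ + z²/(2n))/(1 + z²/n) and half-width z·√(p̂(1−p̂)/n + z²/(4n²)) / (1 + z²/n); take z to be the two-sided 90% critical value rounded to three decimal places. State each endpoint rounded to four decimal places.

Here p̂ = 842/1859 = 0.45293 and z = 1.645 (z² = 2.706025).
Denominator 1 + z²/n = 1 + 2.706025/1859 = 1.001456.
Center = (0.45293 + 0.000728)/1.001456 = 0.45300.
Radicand: p̂(1−p̂)/n + z²/(4n²) = 0.000133289 + 0.000000196 = 0.000133485.
Half-width = 1.645·√0.000133485/1.001456 = 0.01898.
Interval: 0.45300 ± 0.01898 → (0.4340, 0.4720).

(0.4340, 0.4720)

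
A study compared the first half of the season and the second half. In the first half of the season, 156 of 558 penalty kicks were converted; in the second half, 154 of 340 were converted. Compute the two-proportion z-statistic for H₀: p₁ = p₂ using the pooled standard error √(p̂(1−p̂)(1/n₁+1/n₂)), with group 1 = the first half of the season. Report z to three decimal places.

z = -5.300

Sample proportions: p̂₁ = 156/558 = 0.27957 and p̂₂ = 154/340 = 0.45294.
Pooling: p̂ = 310/898 = 0.34521.
SE = √[p̂(1−p̂)(1/n₁+1/n₂)] = √[0.34521·0.65479·(1/558+1/340)] ≈ 0.032710.
z = (p̂₁ − p̂₂)/SE = (0.27957 − 0.45294)/0.032710 = -0.17337/0.032710 = -5.300.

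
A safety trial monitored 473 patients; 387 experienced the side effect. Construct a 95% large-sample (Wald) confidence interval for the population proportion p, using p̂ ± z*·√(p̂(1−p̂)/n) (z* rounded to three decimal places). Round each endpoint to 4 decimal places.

With x = 387 successes in n = 473, p̂ = 0.81818.
Standard error of p̂: √(0.148760/473) = √0.000314504 = 0.017734.
The 95% critical value is z* = 1.960.
Margin = 1.960·0.017734 = 0.03476.
CI: 0.81818 ± 0.03476 = (0.7834, 0.8529).

(0.7834, 0.8529)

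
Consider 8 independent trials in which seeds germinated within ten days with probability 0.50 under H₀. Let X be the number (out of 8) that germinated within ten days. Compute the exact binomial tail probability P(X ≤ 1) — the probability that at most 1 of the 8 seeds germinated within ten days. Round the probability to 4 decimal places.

X ~ Binomial(n=8, p=0.50).
P(X ≤ 1) = C(8,0)·0.50^0·0.50^8 + C(8,1)·0.50^1·0.50^7.
= 0.003906 + 0.031250 = 0.0352.

P = 0.0352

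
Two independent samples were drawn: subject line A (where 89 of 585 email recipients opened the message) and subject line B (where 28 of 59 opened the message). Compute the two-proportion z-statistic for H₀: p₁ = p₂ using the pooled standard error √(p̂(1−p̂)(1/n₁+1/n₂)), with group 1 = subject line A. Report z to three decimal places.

Sample proportions: p̂₁ = 89/585 = 0.15214 and p̂₂ = 28/59 = 0.47458.
Pooling: p̂ = 117/644 = 0.18168.
Pooled SE = √[0.1486705·0.01865855] ≈ 0.052669.
z = -0.32244/0.052669 = -6.122.

z = -6.122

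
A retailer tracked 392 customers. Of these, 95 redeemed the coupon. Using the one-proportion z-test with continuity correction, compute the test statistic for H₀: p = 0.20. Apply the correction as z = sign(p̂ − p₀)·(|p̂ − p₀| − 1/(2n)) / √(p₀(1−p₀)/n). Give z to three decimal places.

z = 2.033

The sample proportion is 95/392 = 0.24235. p̂ − p₀ = 0.042347.
1/(2n) = 0.001276.
Corrected numerator: |0.042347| − 0.001276 = 0.041071.
SE₀ = √(0.20·0.80/392) = 0.020203.
z = +0.041071/0.020203 = 2.033.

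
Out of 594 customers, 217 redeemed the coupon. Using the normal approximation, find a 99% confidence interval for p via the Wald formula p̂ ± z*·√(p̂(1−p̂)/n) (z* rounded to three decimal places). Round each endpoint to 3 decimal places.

(0.314, 0.416)

p̂ = 217/594 = 0.36532.
SE = √(p̂(1−p̂)/n) = √(0.231861/594) = 0.019757.
z* = 2.576 at the 99% level.
Margin = 2.576·0.019757 = 0.05089.
Interval: 0.36532 ± 0.05089 → (0.314, 0.416).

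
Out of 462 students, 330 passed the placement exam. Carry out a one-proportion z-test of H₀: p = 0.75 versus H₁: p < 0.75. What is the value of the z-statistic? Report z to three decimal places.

With x = 330 successes in n = 462, p̂ = 0.71429.
Under H₀, SE = √(p₀(1−p₀)/n) = √(0.75·0.25/462) = √0.000405844 = 0.020146.
z = (p̂ − p₀)/SE = (0.71429 − 0.75)/0.020146 = -1.773.

z = -1.773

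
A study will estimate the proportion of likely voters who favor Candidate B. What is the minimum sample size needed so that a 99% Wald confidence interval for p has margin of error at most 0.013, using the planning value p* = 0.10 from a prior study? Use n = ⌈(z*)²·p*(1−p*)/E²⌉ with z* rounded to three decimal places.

z* = 2.576 at the 99% level.
p*(1−p*) = 0.0900.
Required n before rounding: 6.635776 × 0.0900 / 0.013² = 3533.845.
⌈3533.845⌉ = 3534.

n = 3534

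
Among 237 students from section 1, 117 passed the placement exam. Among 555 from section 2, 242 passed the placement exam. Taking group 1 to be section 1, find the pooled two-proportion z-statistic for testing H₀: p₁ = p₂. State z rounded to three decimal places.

Sample proportions: p̂₁ = 117/237 = 0.49367 and p̂₂ = 242/555 = 0.43604.
Pooling: p̂ = 359/792 = 0.45328.
Pooled SE = √[0.2478175·0.00602121] ≈ 0.038629.
z = 0.05763/0.038629 = 1.492.

z = 1.492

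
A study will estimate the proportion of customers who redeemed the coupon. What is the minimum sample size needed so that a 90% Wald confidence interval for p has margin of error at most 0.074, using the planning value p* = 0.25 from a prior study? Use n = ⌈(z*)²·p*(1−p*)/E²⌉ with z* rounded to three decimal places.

z* = 1.645 at the 90% level.
p*(1−p*) = 0.1875.
(z*)²·p*(1−p*)/E² = 2.706025·0.1875/0.005476 = 92.655.
Rounding up, n = 93.

n = 93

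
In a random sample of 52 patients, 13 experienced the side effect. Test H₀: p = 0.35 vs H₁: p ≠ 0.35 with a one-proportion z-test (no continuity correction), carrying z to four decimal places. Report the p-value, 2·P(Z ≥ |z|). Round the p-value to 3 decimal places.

p-value = 0.131

The sample proportion is 13/52 = 0.25000.
Under H₀, SE = √(p₀(1−p₀)/n) = √(0.35·0.65/52) = √0.004375000 = 0.066144.
z = (p̂ − p₀)/SE = (13/52 − 0.35)/0.066144 ≈ -1.5119.
p-value = 2·P(Z ≥ |z|) with z = -1.5119 → 0.131.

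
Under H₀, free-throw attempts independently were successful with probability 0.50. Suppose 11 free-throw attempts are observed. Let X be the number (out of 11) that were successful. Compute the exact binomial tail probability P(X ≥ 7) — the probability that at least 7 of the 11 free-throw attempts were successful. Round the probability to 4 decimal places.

P = 0.2744

X is binomial with n = 11 and p = 0.50.
P(X ≥ 7) = Σ_{j=7}^{11} C(11,j)·0.50^j·0.50^{11−j}.
= 0.161133 + 0.080566 + 0.026855 + 0.005371 + 0.000488 = 0.2744.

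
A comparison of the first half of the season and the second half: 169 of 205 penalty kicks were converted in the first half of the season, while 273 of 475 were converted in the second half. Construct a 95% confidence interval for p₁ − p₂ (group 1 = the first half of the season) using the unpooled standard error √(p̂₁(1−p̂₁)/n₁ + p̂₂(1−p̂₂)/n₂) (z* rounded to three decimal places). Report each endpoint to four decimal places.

p̂₁ = 169/205 = 0.82439, p̂₂ = 273/475 = 0.57474; p̂₁ − p̂₂ = 0.24965.
Unpooled SE = √(p̂₁(1−p̂₁)/n₁ + p̂₂(1−p̂₂)/n₂) = √(0.000706200 + 0.000514557) = 0.034939.
z* = 1.960 at the 95% level. Margin = 1.960·0.034939 = 0.06848.
Interval: 0.24965 ± 0.06848 → (0.1812, 0.3181).

(0.1812, 0.3181)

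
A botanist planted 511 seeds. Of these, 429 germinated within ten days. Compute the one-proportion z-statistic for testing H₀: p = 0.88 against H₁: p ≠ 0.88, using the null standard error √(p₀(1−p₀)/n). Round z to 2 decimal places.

z = -2.82

With x = 429 successes in n = 511, p̂ = 0.83953.
Under H₀, SE = √(p₀(1−p₀)/n) = √(0.88·0.12/511) = √0.000206654 = 0.014375.
z = (p̂ − p₀)/SE = (0.83953 − 0.88)/0.014375 = -2.82.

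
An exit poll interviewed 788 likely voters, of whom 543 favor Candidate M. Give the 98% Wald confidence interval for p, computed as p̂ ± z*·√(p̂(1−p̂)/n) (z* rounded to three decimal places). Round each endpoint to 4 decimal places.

p̂ = 543/788 = 0.68909.
Standard error of p̂: √(0.214246/788) = √0.000271886 = 0.016489.
The 98% critical value is z* = 2.326.
Margin = 2.326·0.016489 = 0.03835.
So the interval runs from 0.6507 to 0.7274.

(0.6507, 0.7274)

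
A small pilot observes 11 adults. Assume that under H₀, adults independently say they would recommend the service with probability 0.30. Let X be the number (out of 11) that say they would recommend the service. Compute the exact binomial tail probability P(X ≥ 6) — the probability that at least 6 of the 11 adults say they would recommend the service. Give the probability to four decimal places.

X ~ Binomial(n=11, p=0.30).
P(X ≥ 6) = Σ_{j=6}^{11} C(11,j)·0.30^j·0.70^{11−j}.
= 0.056606 + 0.017328 + 0.003713 + 0.000530 + 0.000045 + 0.000002 = 0.0782.

P = 0.0782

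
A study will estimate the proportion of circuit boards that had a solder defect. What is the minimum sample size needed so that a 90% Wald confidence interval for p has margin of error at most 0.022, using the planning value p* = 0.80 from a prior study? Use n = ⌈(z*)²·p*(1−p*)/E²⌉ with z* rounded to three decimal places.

For 90% confidence, z* = 1.645.
p*(1−p*) = 0.80·0.20 = 0.1600.
Required n before rounding: 2.706025 × 0.1600 / 0.022² = 894.554.
Rounding up, n = 895.

n = 895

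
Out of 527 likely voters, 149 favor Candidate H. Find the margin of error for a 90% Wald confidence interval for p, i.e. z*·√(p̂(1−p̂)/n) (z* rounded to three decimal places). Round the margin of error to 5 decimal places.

Sample proportion p̂ = 149/527 = 0.28273.
SE(p̂) = √(0.28273·0.71727/527) = 0.019617.
The 90% critical value is z* = 1.645.
Margin of error = z*·SE = 1.645 × 0.019617 = 0.03227.

ME = 0.03227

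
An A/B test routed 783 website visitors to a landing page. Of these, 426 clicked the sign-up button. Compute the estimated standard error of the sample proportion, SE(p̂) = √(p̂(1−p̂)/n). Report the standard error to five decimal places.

Sample proportion p̂ = 426/783 = 0.54406.
p̂(1−p̂) = 0.54406·0.45594 = 0.248059.
SE = √(0.248059/783) = √0.000316806 = 0.01780.

SE = 0.01780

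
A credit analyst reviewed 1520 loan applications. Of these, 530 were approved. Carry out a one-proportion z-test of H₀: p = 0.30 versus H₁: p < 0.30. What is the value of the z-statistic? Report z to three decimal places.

The sample proportion is 530/1520 = 0.34868.
Under H₀, SE = √(p₀(1−p₀)/n) = √(0.30·0.70/1520) = √0.000138158 = 0.011754.
z = (0.34868 − 0.30)/0.011754 = 0.04868/0.011754 = 4.142.

z = 4.142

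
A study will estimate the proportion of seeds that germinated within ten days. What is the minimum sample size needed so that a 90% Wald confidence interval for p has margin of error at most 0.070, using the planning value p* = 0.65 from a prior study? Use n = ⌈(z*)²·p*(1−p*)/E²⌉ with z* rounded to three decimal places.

n = 126

For 90% confidence, z* = 1.645.
p*(1−p*) = 0.2275.
Required n before rounding: 2.706025 × 0.2275 / 0.070² = 125.637.
Rounding up, n = 126.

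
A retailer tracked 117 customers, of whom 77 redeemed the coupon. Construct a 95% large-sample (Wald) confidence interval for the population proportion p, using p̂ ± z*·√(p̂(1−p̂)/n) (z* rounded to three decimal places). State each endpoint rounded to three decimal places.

(0.572, 0.744)

With x = 77 successes in n = 117, p̂ = 0.65812.
SE = √(p̂(1−p̂)/n) = √(0.224998/117) = 0.043853.
z* = 1.960 at the 95% level.
Margin = 1.960·0.043853 = 0.08595.
Interval: 0.65812 ± 0.08595 → (0.572, 0.744).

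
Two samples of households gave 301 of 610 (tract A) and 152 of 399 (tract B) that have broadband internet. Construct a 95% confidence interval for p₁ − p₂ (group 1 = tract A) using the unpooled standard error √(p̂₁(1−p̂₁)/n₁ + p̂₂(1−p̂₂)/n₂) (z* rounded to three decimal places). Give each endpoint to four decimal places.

p̂₁ = 301/610 = 0.49344, p̂₂ = 152/399 = 0.38095; p̂₁ − p̂₂ = 0.11249.
SE = √(0.000409766 + 0.000591047) = √0.001000813 = 0.031636.
z* = 1.960 at the 95% level. Margin = 1.960·0.031636 = 0.06201.
So the interval runs from 0.0505 to 0.1745.

(0.0505, 0.1745)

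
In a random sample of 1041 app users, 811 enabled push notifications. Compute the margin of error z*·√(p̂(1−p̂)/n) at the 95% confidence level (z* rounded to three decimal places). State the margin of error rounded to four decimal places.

ME = 0.0252

The sample proportion is 811/1041 = 0.77906.
SE = √(p̂(1−p̂)/n) = √(0.172126/1041) = 0.012859.
For 95% confidence, z* = 1.960.
Margin of error = z*·SE = 1.960 × 0.012859 = 0.0252.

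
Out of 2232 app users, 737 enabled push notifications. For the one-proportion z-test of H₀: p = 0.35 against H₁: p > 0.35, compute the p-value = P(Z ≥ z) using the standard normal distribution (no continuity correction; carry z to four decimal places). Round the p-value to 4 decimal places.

With x = 737 successes in n = 2232, p̂ = 0.33020.
SE₀ = √(0.35·0.65/2232) = 0.010096.
z = (p̂ − p₀)/SE = (737/2232 − 0.35)/0.010096 ≈ -1.9615.
p-value = P(Z ≥ z) with z = -1.9615 → 0.9751.

p-value = 0.9751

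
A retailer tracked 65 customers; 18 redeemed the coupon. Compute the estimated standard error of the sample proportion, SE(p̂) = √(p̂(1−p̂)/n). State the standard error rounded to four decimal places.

The sample proportion is 18/65 = 0.27692.
p̂(1−p̂) = 0.200235.
SE = √(0.200235/65) = √0.003080538 = 0.0555.

SE = 0.0555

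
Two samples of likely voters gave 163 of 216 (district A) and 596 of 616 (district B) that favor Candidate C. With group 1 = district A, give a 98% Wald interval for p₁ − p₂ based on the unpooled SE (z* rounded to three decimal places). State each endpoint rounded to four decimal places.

p̂₁ = 0.75463, p̂₂ = 0.96753, so the observed difference is -0.21290.
Unpooled SE = √(p̂₁(1−p̂₁)/n₁ + p̂₂(1−p̂₂)/n₂) = √(0.000857240 + 0.000050996) = 0.030137.
For 98% confidence, z* = 2.326. Margin = 2.326·0.030137 = 0.07010.
Interval: -0.21290 ± 0.07010 → (-0.2830, -0.1428).

(-0.2830, -0.1428)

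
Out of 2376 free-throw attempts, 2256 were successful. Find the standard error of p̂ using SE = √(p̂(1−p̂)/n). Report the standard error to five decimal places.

p̂ = 2256/2376 = 0.94949.
p̂(1−p̂) = 0.047959.
SE = √(0.047959/2376) = √0.000020185 = 0.00449.

SE = 0.00449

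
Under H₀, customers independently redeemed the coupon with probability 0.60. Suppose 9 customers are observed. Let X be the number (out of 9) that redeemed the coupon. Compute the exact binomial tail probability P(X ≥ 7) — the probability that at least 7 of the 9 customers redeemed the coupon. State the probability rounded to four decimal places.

X is binomial with n = 9 and p = 0.60.
P(X ≥ 7) = C(9,7)·0.60^7·0.40^2 + C(9,8)·0.60^8·0.40^1 + C(9,9)·0.60^9·0.40^0.
= 0.161243 + 0.060466 + 0.010078 = 0.2318.

P = 0.2318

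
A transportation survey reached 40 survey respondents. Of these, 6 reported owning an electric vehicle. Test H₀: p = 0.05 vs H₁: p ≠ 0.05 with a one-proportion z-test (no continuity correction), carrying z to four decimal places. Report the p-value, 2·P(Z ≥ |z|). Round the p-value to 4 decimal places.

Sample proportion p̂ = 6/40 = 0.15000.
Null standard error: √(0.05·0.95/40) = √0.001187500 = 0.034460.
Test statistic (full precision, shown to 4 dp): z = (6/40 − 0.05)/SE₀ ≈ 2.9019.
p-value = 2·P(Z ≥ |z|) with z = 2.9019 → 0.0037.

p-value = 0.0037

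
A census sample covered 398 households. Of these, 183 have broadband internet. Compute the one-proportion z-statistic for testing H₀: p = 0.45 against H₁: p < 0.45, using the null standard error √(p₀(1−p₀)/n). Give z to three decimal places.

Sample proportion p̂ = 183/398 = 0.45980.
Under H₀, SE = √(p₀(1−p₀)/n) = √(0.45·0.55/398) = √0.000621859 = 0.024937.
z = (p̂ − p₀)/SE = (0.45980 − 0.45)/0.024937 = 0.393.

z = 0.393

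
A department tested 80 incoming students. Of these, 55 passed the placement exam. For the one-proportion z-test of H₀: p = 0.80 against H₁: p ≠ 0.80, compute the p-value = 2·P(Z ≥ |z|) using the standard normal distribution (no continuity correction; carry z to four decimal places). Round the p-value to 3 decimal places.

Sample proportion p̂ = 55/80 = 0.68750.
SE₀ = √(0.80·0.20/80) = 0.044721.
z = (p̂ − p₀)/SE = (55/80 − 0.80)/0.044721 ≈ -2.5156.
p-value = 2·P(Z ≥ |z|) with z = -2.5156 → 0.012.

p-value = 0.012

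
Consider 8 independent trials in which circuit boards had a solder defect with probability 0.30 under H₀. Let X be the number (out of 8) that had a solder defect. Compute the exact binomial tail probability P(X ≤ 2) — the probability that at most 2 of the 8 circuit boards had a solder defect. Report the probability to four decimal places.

X is binomial with n = 8 and p = 0.30.
P(X ≤ 2) = C(8,0)·0.30^0·0.70^8 + C(8,1)·0.30^1·0.70^7 + C(8,2)·0.30^2·0.70^6.
= 0.057648 + 0.197650 + 0.296475 = 0.5518.

P = 0.5518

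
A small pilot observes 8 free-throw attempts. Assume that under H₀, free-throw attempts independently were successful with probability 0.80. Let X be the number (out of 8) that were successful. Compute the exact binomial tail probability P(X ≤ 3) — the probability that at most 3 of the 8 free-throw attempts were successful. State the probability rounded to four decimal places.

X is binomial with n = 8 and p = 0.80.
P(X ≤ 3) = C(8,0)·0.80^0·0.20^8 + C(8,1)·0.80^1·0.20^7 + C(8,2)·0.80^2·0.20^6 + C(8,3)·0.80^3·0.20^5.
= 0.000003 + 0.000082 + 0.001147 + 0.009175 = 0.0104.

P = 0.0104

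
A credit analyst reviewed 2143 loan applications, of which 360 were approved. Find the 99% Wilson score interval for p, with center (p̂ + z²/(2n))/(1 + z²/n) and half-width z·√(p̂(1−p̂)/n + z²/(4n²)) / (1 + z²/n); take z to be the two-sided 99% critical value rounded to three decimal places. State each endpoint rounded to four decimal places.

(0.1482, 0.1898)

Here p̂ = 360/2143 = 0.16799 and z = 2.576 (z² = 6.635776).
1 + z²/n = 1.003096.
Adjusted center: (0.16799 + z²/(2n))/1.003096 = 0.16901.
Radicand: p̂(1−p̂)/n + z²/(4n²) = 0.000065221 + 0.000000361 = 0.000065582.
Half-width = z·√(radicand)/denom = 2.576·0.008098/1.003096 = 0.02080.
Interval: 0.16901 ± 0.02080 → (0.1482, 0.1898).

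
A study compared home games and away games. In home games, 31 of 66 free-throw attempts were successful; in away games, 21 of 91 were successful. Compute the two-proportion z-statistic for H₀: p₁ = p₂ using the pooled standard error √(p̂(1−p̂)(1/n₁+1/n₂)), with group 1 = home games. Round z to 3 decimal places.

z = 3.140

p̂₁ = 31/66 = 0.46970, p̂₂ = 21/91 = 0.23077.
Pooling: p̂ = 52/157 = 0.33121.
SE = √[p̂(1−p̂)(1/n₁+1/n₂)] = √[0.33121·0.66879·(1/66+1/91)] ≈ 0.076095.
z = 0.23893/0.076095 = 3.140.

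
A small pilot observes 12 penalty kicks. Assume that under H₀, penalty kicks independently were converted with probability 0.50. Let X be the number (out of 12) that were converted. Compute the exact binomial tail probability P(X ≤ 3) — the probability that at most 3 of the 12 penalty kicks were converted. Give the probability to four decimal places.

X ~ Binomial(n=12, p=0.50).
P(X ≤ 3) = C(12,0)·0.50^0·0.50^12 + C(12,1)·0.50^1·0.50^11 + C(12,2)·0.50^2·0.50^10 + C(12,3)·0.50^3·0.50^9.
= 0.000244 + 0.002930 + 0.016113 + 0.053711 = 0.0730.

P = 0.0730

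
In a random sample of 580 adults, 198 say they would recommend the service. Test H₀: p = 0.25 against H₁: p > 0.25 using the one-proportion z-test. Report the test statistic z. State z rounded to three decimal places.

z = 5.082

Sample proportion p̂ = 198/580 = 0.34138.
Under H₀, SE = √(p₀(1−p₀)/n) = √(0.25·0.75/580) = √0.000323276 = 0.017980.
z = (p̂ − p₀)/SE = (0.34138 − 0.25)/0.017980 = 5.082.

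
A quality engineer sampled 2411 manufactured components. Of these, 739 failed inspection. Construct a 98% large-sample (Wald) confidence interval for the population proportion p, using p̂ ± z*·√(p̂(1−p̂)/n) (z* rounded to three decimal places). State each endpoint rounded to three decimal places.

(0.285, 0.328)

With x = 739 successes in n = 2411, p̂ = 0.30651.
Standard error of p̂: √(0.212562/2411) = √0.000088164 = 0.009390.
For 98% confidence, z* = 2.326.
Margin of error: 2.326 × 0.009390 = 0.02184.
So the interval runs from 0.285 to 0.328.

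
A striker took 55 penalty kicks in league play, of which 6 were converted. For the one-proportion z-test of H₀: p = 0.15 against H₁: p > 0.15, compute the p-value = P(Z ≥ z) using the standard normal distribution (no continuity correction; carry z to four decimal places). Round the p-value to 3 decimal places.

Sample proportion p̂ = 6/55 = 0.10909.
Null standard error: √(0.15·0.85/55) = √0.002318182 = 0.048148.
z = (p̂ − p₀)/SE = (6/55 − 0.15)/0.048148 ≈ -0.8497.
From the standard normal, P(Z ≥ z) = 0.802.

p-value = 0.802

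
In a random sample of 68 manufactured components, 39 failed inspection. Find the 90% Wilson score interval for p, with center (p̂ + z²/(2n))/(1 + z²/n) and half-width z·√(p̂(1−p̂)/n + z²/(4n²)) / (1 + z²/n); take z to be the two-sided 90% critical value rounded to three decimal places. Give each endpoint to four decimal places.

(0.4739, 0.6675)

p̂ = 39/68 = 0.57353; z = 1.645, so z² = 2.706025.
1 + z²/n = 1.039794.
Adjusted center: (0.57353 + z²/(2n))/1.039794 = 0.57072.
Radicand: p̂(1−p̂)/n + z²/(4n²) = 0.003596962 + 0.000146303 = 0.003743265.
Half-width = z·√(radicand)/denom = 1.645·0.061182/1.039794 = 0.09679.
CI: 0.57072 ± 0.09679 = (0.4739, 0.6675).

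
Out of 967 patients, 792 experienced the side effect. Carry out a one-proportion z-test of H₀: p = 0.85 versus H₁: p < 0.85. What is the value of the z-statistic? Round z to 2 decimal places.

z = -2.70

p̂ = 792/967 = 0.81903.
SE₀ = √(0.85·0.15/967) = 0.011483.
z = (p̂ − p₀)/SE = (0.81903 − 0.85)/0.011483 = -2.70.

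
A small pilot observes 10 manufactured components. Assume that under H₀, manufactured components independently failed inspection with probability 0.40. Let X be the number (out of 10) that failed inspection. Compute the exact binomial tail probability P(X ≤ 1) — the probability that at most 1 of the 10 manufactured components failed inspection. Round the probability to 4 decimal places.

X is binomial with n = 10 and p = 0.40.
P(X ≤ 1) = C(10,0)·0.40^0·0.60^10 + C(10,1)·0.40^1·0.60^9.
= 0.006047 + 0.040311 = 0.0464.

P = 0.0464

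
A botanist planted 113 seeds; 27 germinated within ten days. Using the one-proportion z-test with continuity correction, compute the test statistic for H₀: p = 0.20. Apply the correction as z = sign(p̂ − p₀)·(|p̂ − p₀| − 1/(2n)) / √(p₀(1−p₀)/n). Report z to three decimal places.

z = 0.917

p̂ = 27/113 = 0.23894. p̂ − p₀ = 0.038938.
1/(2n) = 0.004425.
Corrected numerator: |0.038938| − 0.004425 = 0.034513.
SE₀ = √(0.20·0.80/113) = 0.037629.
z = +0.034513/0.037629 = 0.917.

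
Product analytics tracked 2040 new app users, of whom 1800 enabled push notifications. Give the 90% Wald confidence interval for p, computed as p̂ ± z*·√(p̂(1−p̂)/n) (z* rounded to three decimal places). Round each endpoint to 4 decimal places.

(0.8706, 0.8941)

Sample proportion p̂ = 1800/2040 = 0.88235.
SE = √(p̂(1−p̂)/n) = √(0.103806/2040) = 0.007133.
For 90% confidence, z* = 1.645.
Margin of error: 1.645 × 0.007133 = 0.01173.
Interval: 0.88235 ± 0.01173 → (0.8706, 0.8941).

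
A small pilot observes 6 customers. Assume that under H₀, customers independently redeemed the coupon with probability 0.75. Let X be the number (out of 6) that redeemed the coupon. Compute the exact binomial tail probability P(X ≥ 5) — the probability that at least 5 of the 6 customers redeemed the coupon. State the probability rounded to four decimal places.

P = 0.5339

X ~ Binomial(n=6, p=0.75).
P(X ≥ 5) = C(6,5)·0.75^5·0.25^1 + C(6,6)·0.75^6·0.25^0.
= 0.355957 + 0.177979 = 0.5339.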